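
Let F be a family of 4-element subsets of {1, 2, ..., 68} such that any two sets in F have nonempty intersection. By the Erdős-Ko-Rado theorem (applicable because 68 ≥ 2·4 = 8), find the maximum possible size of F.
max |F| = C(67, 3) = 47905

Erdős-Ko-Rado (1961): when n ≥ 2k, max |F| = C(n−1, k−1). The bound is attained by the star {A : i ∈ A} for any fixed i ∈ [n]. Here C(68−1, 4−1) = C(67, 3) = 47905.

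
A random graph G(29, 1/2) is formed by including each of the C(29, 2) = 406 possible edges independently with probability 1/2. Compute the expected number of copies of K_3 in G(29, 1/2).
E[# K_3] = C(29, 3) · (1/2)^C(3, 2) = 3654 / 2^3 = 1827/4 = 456.75

For each 3-subset S of vertices (there are C(29, 3) = 3654 such S), let X_S = 1 if S induces a K_3 (all C(3, 2) = 3 edges present). Then P(X_S = 1) = (1/2)^3 = 1/8. By linearity of expectation, E[# K_3] = C(29, 3) · (1/2)^3 = 3654 / 8 = 1827/4 = 456.75.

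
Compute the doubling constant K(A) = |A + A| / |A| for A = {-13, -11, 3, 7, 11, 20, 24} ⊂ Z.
K = |A + A| / |A| = 25/7

Enumerate A + A = {a + b : a, b ∈ A}. With |A| = 7, there are |A|^2 = 49 ordered sum pairs; collecting distinct values, A + A = {-26, -24, -22, -10, -8, -6, -4, -2, 0, 6, 7, 9, 10, 11, 13, 14, 18, 22, 23, 27, 31, 35, 40, 44, 48}, so |A + A| = 25. Thus K = 25/7. For comparison, the minimum possible |A + A| over all 7-element sets is 2·7 − 1 = 13 (so min K = 13/7), attained only by arithmetic progressions.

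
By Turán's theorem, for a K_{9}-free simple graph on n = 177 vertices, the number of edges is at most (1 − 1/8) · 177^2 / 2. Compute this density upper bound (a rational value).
Turán density bound = (7/8) · 177^2/2 = 219303/16 ≈ 13706.4375

Turán's theorem: ex(n, K_{r+1}) is achieved by the complete r-partite Turán graph T(n, r) with parts as balanced as possible, and is at most (1 − 1/r) · n^2/2. For r = 8, n = 177: the density bound is (7/8) · 31329/2 = 219303/16 ≈ 13706.4375. The integer-valued extremum is e(T(177, 8)) = 13706, which is strictly less than the density bound 219303/16 since 8 ∤ 177 (the parts of T(177, 8) cannot all be equal).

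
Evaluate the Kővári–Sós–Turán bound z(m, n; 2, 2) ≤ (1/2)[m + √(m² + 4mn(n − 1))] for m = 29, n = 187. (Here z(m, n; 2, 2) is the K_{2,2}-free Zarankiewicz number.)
z(29, 187; 2, 2) ≤ (1/2)[29 + √(29² + 4·29·187·186)] = (1/2)[29 + √4035553] = 1018.9343

Kővári–Sós–Turán: let r_1, ..., r_29 be the row sums and z = Σ r_i the total number of 1s. Each pair of columns can share at most one row with both entries 1 (else a 2×2 all-ones block appears), so Σ_i C(r_i, 2) ≤ C(187, 2) = 17391. By convexity Σ_i C(r_i, 2) ≥ 29·C(z/29, 2) = z(z − 29)/(2·29), giving z² − 29z − 29·187·186 ≤ 0 and hence z ≤ (1/2)[29 + √(841 + 4·1008678)] = (1/2)[29 + √4035553] ≈ (1/2)(29 + 2008.8686) = 1018.9343.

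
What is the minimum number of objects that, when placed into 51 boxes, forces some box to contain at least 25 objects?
n = (25 − 1)·51 + 1 = 1225

By the generalised pigeonhole principle, to guarantee some box contains ≥ r objects we need more than (r − 1) · k objects total. Threshold: n = (r − 1) · k + 1. With r = 25 and k = 51: n = 24 · 51 + 1 = 1224 + 1 = 1225. For n = 1224 = 24 · 51, we can put exactly 24 objects in every box, avoiding 25 in any single one — so 1225 is tight.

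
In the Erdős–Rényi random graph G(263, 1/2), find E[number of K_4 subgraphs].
E[# K_4] = C(263, 4) · (1/2)^C(4, 2) = 194831715 / 2^6 = 3044245.546875

For each 4-subset S of vertices (there are C(263, 4) = 194831715 such S), let X_S = 1 if S induces a K_4 (all C(4, 2) = 6 edges present). Then P(X_S = 1) = (1/2)^6 = 1/64. By linearity of expectation, E[# K_4] = C(263, 4) · (1/2)^6 = 194831715 / 64 = 3044245.546875.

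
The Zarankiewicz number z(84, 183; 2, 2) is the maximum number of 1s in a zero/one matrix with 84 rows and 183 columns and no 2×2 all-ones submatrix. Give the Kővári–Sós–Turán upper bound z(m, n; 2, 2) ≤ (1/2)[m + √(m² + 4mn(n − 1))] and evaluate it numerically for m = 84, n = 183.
z(84, 183; 2, 2) ≤ (1/2)[84 + √(84² + 4·84·183·182)] = (1/2)[84 + √11197872] = 1715.1611

Kővári–Sós–Turán: let r_1, ..., r_84 be the row sums and z = Σ r_i the total number of 1s. Each pair of columns can share at most one row with both entries 1 (else a 2×2 all-ones block appears), so Σ_i C(r_i, 2) ≤ C(183, 2) = 16653. By convexity Σ_i C(r_i, 2) ≥ 84·C(z/84, 2) = z(z − 84)/(2·84), giving z² − 84z − 84·183·182 ≤ 0 and hence z ≤ (1/2)[84 + √(7056 + 4·2797704)] = (1/2)[84 + √11197872] ≈ (1/2)(84 + 3346.3222) = 1715.1611.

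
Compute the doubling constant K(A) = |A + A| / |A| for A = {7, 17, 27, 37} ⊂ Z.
K = |A + A| / |A| = 7/4

Enumerate A + A = {a + b : a, b ∈ A}. With |A| = 4, there are |A|^2 = 16 ordered sum pairs; collecting distinct values, A + A = {14, 24, 34, 44, 54, 64, 74}, so |A + A| = 7. Thus K = 7/4. Here |A + A| = 2|A| − 1 = 7, the minimum possible — so K = 7/4 is minimal, which holds iff A is an arithmetic progression.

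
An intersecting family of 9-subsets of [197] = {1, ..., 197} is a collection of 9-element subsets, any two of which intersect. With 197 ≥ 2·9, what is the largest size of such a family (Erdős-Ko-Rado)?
max |F| = C(196, 8) = 46738976651640

The Erdős-Ko-Rado theorem states: for n ≥ 2k, an intersecting family of k-subsets of an n-element set has size at most C(n − 1, k − 1), with equality for 'star' families {A ⊆ [n] : |A| = k, i ∈ A} (fix an element i). For n = 197, k = 9: C(196, 8) = 46738976651640.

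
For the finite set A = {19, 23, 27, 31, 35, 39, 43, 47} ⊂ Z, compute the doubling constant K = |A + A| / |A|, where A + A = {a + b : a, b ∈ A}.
K = |A + A| / |A| = 15/8

Enumerate A + A = {a + b : a, b ∈ A}. With |A| = 8, there are |A|^2 = 64 ordered sum pairs; collecting distinct values, A + A = {38, 42, 46, 50, 54, 58, 62, 66, 70, 74, 78, 82, 86, 90, 94}, so |A + A| = 15. Thus K = 15/8. Here |A + A| = 2|A| − 1 = 15, the minimum possible — so K = 15/8 is minimal, which holds iff A is an arithmetic progression.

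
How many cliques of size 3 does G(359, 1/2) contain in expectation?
E[# K_3] = C(359, 3) · (1/2)^C(3, 2) = 7647059 / 2^3 = 955882.375

For each 3-subset S of vertices (there are C(359, 3) = 7647059 such S), let X_S = 1 if S induces a K_3 (all C(3, 2) = 3 edges present). Then P(X_S = 1) = (1/2)^3 = 1/8. By linearity of expectation, E[# K_3] = C(359, 3) · (1/2)^3 = 7647059 / 8 = 955882.375.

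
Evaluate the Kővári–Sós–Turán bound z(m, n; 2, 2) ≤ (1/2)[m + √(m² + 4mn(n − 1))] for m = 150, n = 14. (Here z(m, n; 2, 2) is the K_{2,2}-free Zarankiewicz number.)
z(150, 14; 2, 2) ≤ (1/2)[150 + √(150² + 4·150·14·13)] = (1/2)[150 + √131700] = 256.4525

Kővári–Sós–Turán: let r_1, ..., r_150 be the row sums and z = Σ r_i the total number of 1s. Each pair of columns can share at most one row with both entries 1 (else a 2×2 all-ones block appears), so Σ_i C(r_i, 2) ≤ C(14, 2) = 91. By convexity Σ_i C(r_i, 2) ≥ 150·C(z/150, 2) = z(z − 150)/(2·150), giving z² − 150z − 150·14·13 ≤ 0 and hence z ≤ (1/2)[150 + √(22500 + 4·27300)] = (1/2)[150 + √131700] ≈ (1/2)(150 + 362.9049) = 256.4525.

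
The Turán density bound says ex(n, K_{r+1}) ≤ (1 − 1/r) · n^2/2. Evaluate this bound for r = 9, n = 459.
Turán density bound = (8/9) · 459^2/2 = 93636

Turán's theorem: ex(n, K_{r+1}) is achieved by the complete r-partite Turán graph T(n, r) with parts as balanced as possible, and is at most (1 − 1/r) · n^2/2. For r = 9, n = 459: the density bound is (8/9) · 210681/2 = 93636. Since 9 ∣ 459, the Turán graph T(459, 9) has parts of equal size 51, and its edge count e(T(459, 9)) = 93636 attains the density bound exactly.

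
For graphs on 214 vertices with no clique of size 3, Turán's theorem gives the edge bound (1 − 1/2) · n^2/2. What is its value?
Turán density bound = (1/2) · 214^2/2 = 11449

Turán's theorem: ex(n, K_{r+1}) is achieved by the complete r-partite Turán graph T(n, r) with parts as balanced as possible, and is at most (1 − 1/r) · n^2/2. For r = 2, n = 214: the density bound is (1/2) · 45796/2 = 11449. Since 2 ∣ 214, the Turán graph T(214, 2) has parts of equal size 107, and its edge count e(T(214, 2)) = 11449 attains the density bound exactly.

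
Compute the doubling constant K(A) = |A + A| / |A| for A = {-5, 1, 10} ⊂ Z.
K = |A + A| / |A| = 6/3 = 2

Enumerate A + A = {a + b : a, b ∈ A}. With |A| = 3, there are |A|^2 = 9 ordered sum pairs; collecting distinct values, A + A = {-10, -4, 2, 5, 11, 20}, so |A + A| = 6. Thus K = 6/3 = 2. For comparison, the minimum possible |A + A| over all 3-element sets is 2·3 − 1 = 5 (so min K = 5/3), attained only by arithmetic progressions.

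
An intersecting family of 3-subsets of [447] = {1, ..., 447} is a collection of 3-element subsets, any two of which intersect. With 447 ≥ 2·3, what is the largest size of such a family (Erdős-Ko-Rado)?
max |F| = C(446, 2) = 99235

Erdős-Ko-Rado (1961): when n ≥ 2k, max |F| = C(n−1, k−1). The bound is attained by the star {A : i ∈ A} for any fixed i ∈ [n]. Here C(447−1, 3−1) = C(446, 2) = 99235.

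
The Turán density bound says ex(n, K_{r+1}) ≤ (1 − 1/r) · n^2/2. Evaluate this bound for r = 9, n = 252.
Turán density bound = (8/9) · 252^2/2 = 28224

Turán's theorem: ex(n, K_{r+1}) is achieved by the complete r-partite Turán graph T(n, r) with parts as balanced as possible, and is at most (1 − 1/r) · n^2/2. For r = 9, n = 252: the density bound is (8/9) · 63504/2 = 28224. Since 9 ∣ 252, the Turán graph T(252, 9) has parts of equal size 28, and its edge count e(T(252, 9)) = 28224 attains the density bound exactly.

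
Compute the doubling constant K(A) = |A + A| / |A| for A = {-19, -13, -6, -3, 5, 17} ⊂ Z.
K = |A + A| / |A| = 21/6 = 7/2

Enumerate A + A = {a + b : a, b ∈ A}. With |A| = 6, there are |A|^2 = 36 ordered sum pairs; collecting distinct values, A + A = {-38, -32, -26, -25, -22, -19, -16, -14, -12, -9, -8, -6, -2, -1, 2, 4, 10, 11, 14, 22, 34}, so |A + A| = 21. Thus K = 21/6 = 7/2. For comparison, the minimum possible |A + A| over all 6-element sets is 2·6 − 1 = 11 (so min K = 11/6), attained only by arithmetic progressions.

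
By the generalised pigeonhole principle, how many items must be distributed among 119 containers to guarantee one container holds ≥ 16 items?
n = (16 − 1)·119 + 1 = 1786

By the generalised pigeonhole principle, to guarantee some box contains ≥ r objects we need more than (r − 1) · k objects total. Threshold: n = (r − 1) · k + 1. With r = 16 and k = 119: n = 15 · 119 + 1 = 1785 + 1 = 1786. For n = 1785 = 15 · 119, we can put exactly 15 objects in every box, avoiding 16 in any single one — so 1786 is tight.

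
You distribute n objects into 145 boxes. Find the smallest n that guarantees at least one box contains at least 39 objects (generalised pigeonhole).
n = (39 − 1)·145 + 1 = 5511

By the generalised pigeonhole principle, to guarantee some box contains ≥ r objects we need more than (r − 1) · k objects total. Threshold: n = (r − 1) · k + 1. With r = 39 and k = 145: n = 38 · 145 + 1 = 5510 + 1 = 5511. For n = 5510 = 38 · 145, we can put exactly 38 objects in every box, avoiding 39 in any single one — so 5511 is tight.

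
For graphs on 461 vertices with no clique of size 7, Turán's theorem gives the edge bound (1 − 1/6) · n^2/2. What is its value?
Turán density bound = (5/6) · 461^2/2 = 1062605/12 ≈ 88550.4167

Turán's theorem: ex(n, K_{r+1}) is achieved by the complete r-partite Turán graph T(n, r) with parts as balanced as possible, and is at most (1 − 1/r) · n^2/2. For r = 6, n = 461: the density bound is (5/6) · 212521/2 = 1062605/12 ≈ 88550.4167. The integer-valued extremum is e(T(461, 6)) = 88550, which is strictly less than the density bound 1062605/12 since 6 ∤ 461 (the parts of T(461, 6) cannot all be equal).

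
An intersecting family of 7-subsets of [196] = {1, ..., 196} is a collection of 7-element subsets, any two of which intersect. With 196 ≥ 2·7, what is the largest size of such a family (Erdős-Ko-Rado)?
max |F| = C(195, 6) = 70656049360

Erdős-Ko-Rado (1961): when n ≥ 2k, max |F| = C(n−1, k−1). The bound is attained by the star {A : i ∈ A} for any fixed i ∈ [n]. Here C(196−1, 7−1) = C(195, 6) = 70656049360.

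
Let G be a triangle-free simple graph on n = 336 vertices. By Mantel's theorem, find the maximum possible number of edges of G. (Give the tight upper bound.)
ex(336, K_3) = ⌊336^2/4⌋ = 28224

Mantel (1907): a triangle-free graph on n vertices has at most ⌊n^2/4⌋ edges, with equality for the complete bipartite graph K_{⌊n/2⌋, ⌈n/2⌉}. For n = 336: ⌊336^2/4⌋ = ⌊112896/4⌋ = 28224. The extremal graph is K_{168, 168}, which has 168·168 = 28224 edges.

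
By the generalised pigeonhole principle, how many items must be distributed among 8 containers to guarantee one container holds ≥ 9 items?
n = (9 − 1)·8 + 1 = 65

By the generalised pigeonhole principle, to guarantee some box contains ≥ r objects we need more than (r − 1) · k objects total. Threshold: n = (r − 1) · k + 1. With r = 9 and k = 8: n = 8 · 8 + 1 = 64 + 1 = 65. For n = 64 = 8 · 8, we can put exactly 8 objects in every box, avoiding 9 in any single one — so 65 is tight.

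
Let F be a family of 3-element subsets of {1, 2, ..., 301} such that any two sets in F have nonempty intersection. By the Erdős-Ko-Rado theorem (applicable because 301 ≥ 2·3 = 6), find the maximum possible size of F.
max |F| = C(300, 2) = 44850

Erdős-Ko-Rado (1961): when n ≥ 2k, max |F| = C(n−1, k−1). The bound is attained by the star {A : i ∈ A} for any fixed i ∈ [n]. Here C(301−1, 3−1) = C(300, 2) = 44850.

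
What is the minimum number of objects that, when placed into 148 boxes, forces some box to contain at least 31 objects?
n = (31 − 1)·148 + 1 = 4441

By the generalised pigeonhole principle, to guarantee some box contains ≥ r objects we need more than (r − 1) · k objects total. Threshold: n = (r − 1) · k + 1. With r = 31 and k = 148: n = 30 · 148 + 1 = 4440 + 1 = 4441. For n = 4440 = 30 · 148, we can put exactly 30 objects in every box, avoiding 31 in any single one — so 4441 is tight.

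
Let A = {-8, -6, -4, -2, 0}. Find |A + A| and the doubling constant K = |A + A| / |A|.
K = |A + A| / |A| = 9/5

Enumerate A + A = {a + b : a, b ∈ A}. With |A| = 5, there are |A|^2 = 25 ordered sum pairs; collecting distinct values, A + A = {-16, -14, -12, -10, -8, -6, -4, -2, 0}, so |A + A| = 9. Thus K = 9/5. Here |A + A| = 2|A| − 1 = 9, the minimum possible — so K = 9/5 is minimal, which holds iff A is an arithmetic progression.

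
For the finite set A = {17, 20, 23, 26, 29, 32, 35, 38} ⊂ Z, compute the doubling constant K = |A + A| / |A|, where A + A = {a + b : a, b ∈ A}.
K = |A + A| / |A| = 15/8

Enumerate A + A = {a + b : a, b ∈ A}. With |A| = 8, there are |A|^2 = 64 ordered sum pairs; collecting distinct values, A + A = {34, 37, 40, 43, 46, 49, 52, 55, 58, 61, 64, 67, 70, 73, 76}, so |A + A| = 15. Thus K = 15/8. Here |A + A| = 2|A| − 1 = 15, the minimum possible — so K = 15/8 is minimal, which holds iff A is an arithmetic progression.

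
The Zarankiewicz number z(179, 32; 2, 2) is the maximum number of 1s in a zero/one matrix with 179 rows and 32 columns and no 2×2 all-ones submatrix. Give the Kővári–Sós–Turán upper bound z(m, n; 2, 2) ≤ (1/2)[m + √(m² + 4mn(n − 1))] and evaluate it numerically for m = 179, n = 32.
z(179, 32; 2, 2) ≤ (1/2)[179 + √(179² + 4·179·32·31)] = (1/2)[179 + √742313] = 520.2879

Kővári–Sós–Turán: let r_1, ..., r_179 be the row sums and z = Σ r_i the total number of 1s. Each pair of columns can share at most one row with both entries 1 (else a 2×2 all-ones block appears), so Σ_i C(r_i, 2) ≤ C(32, 2) = 496. By convexity Σ_i C(r_i, 2) ≥ 179·C(z/179, 2) = z(z − 179)/(2·179), giving z² − 179z − 179·32·31 ≤ 0 and hence z ≤ (1/2)[179 + √(32041 + 4·177568)] = (1/2)[179 + √742313] ≈ (1/2)(179 + 861.5759) = 520.2879.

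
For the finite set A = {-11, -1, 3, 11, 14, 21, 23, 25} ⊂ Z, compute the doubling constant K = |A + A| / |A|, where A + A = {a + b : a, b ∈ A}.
K = |A + A| / |A| = 30/8 = 15/4

Enumerate A + A = {a + b : a, b ∈ A}. With |A| = 8, there are |A|^2 = 64 ordered sum pairs; collecting distinct values, A + A = {-22, -12, -8, -2, 0, 2, 3, 6, 10, 12, 13, 14, 17, 20, 22, 24, 25, 26, 28, 32, 34, 35, 36, 37, 39, 42, 44, 46, 48, 50}, so |A + A| = 30. Thus K = 30/8 = 15/4. For comparison, the minimum possible |A + A| over all 8-element sets is 2·8 − 1 = 15 (so min K = 15/8), attained only by arithmetic progressions.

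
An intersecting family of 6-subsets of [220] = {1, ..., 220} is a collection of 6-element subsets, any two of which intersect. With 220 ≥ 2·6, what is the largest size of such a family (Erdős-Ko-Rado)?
max |F| = C(219, 5) = 4009325418

The Erdős-Ko-Rado theorem states: for n ≥ 2k, an intersecting family of k-subsets of an n-element set has size at most C(n − 1, k − 1), with equality for 'star' families {A ⊆ [n] : |A| = k, i ∈ A} (fix an element i). For n = 220, k = 6: C(219, 5) = 4009325418.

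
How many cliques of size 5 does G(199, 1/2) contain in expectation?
E[# K_5] = C(199, 5) · (1/2)^C(5, 2) = 2472258789 / 2^10 ≈ 2414315.223633

For each 5-subset S of vertices (there are C(199, 5) = 2472258789 such S), let X_S = 1 if S induces a K_5 (all C(5, 2) = 10 edges present). Then P(X_S = 1) = (1/2)^10 = 1/1024. By linearity of expectation, E[# K_5] = C(199, 5) · (1/2)^10 = 2472258789 / 1024 ≈ 2414315.223633.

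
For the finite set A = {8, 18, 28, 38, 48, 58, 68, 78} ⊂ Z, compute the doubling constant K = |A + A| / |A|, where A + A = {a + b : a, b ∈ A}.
K = |A + A| / |A| = 15/8

Enumerate A + A = {a + b : a, b ∈ A}. With |A| = 8, there are |A|^2 = 64 ordered sum pairs; collecting distinct values, A + A = {16, 26, 36, 46, 56, 66, 76, 86, 96, 106, 116, 126, 136, 146, 156}, so |A + A| = 15. Thus K = 15/8. Here |A + A| = 2|A| − 1 = 15, the minimum possible — so K = 15/8 is minimal, which holds iff A is an arithmetic progression.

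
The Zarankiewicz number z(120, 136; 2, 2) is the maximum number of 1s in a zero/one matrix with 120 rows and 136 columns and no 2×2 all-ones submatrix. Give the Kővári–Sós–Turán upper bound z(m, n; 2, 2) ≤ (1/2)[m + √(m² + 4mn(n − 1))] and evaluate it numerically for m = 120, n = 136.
z(120, 136; 2, 2) ≤ (1/2)[120 + √(120² + 4·120·136·135)] = (1/2)[120 + √8827200] = 1545.5302

Kővári–Sós–Turán: let r_1, ..., r_120 be the row sums and z = Σ r_i the total number of 1s. Each pair of columns can share at most one row with both entries 1 (else a 2×2 all-ones block appears), so Σ_i C(r_i, 2) ≤ C(136, 2) = 9180. By convexity Σ_i C(r_i, 2) ≥ 120·C(z/120, 2) = z(z − 120)/(2·120), giving z² − 120z − 120·136·135 ≤ 0 and hence z ≤ (1/2)[120 + √(14400 + 4·2203200)] = (1/2)[120 + √8827200] ≈ (1/2)(120 + 2971.0604) = 1545.5302.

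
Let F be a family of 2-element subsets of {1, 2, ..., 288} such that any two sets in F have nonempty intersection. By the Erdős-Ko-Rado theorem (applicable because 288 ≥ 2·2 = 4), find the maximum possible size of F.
max |F| = C(287, 1) = 287

The Erdős-Ko-Rado theorem states: for n ≥ 2k, an intersecting family of k-subsets of an n-element set has size at most C(n − 1, k − 1), with equality for 'star' families {A ⊆ [n] : |A| = k, i ∈ A} (fix an element i). For n = 288, k = 2: C(287, 1) = 287.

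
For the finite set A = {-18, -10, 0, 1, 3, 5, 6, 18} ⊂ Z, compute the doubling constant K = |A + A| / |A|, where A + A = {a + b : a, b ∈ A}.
K = |A + A| / |A| = 32/8 = 4

Enumerate A + A = {a + b : a, b ∈ A}. With |A| = 8, there are |A|^2 = 64 ordered sum pairs; collecting distinct values, A + A = {-36, -28, -20, -18, -17, -15, -13, -12, -10, -9, -7, -5, -4, 0, 1, 2, 3, 4, 5, 6, 7, 8, 9, 10, 11, 12, 18, 19, 21, 23, 24, 36}, so |A + A| = 32. Thus K = 32/8 = 4. For comparison, the minimum possible |A + A| over all 8-element sets is 2·8 − 1 = 15 (so min K = 15/8), attained only by arithmetic progressions.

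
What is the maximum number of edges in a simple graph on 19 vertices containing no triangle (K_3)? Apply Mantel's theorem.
ex(19, K_3) = ⌊19^2/4⌋ = 90

Mantel (1907): a triangle-free graph on n vertices has at most ⌊n^2/4⌋ edges, with equality for the complete bipartite graph K_{⌊n/2⌋, ⌈n/2⌉}. For n = 19: ⌊19^2/4⌋ = ⌊361/4⌋ = 90. The extremal graph is K_{9, 10}, which has 9·10 = 90 edges.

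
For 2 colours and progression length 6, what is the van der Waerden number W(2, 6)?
W(2, 6) = 1132

W(2, 6) = 1132. The lower bound W(2, 6) > 1131 comes from an explicit good 2-colouring of [1, 1131]; the upper bound W(2, 6) ≤ 1132 was verified by exhaustive search over 2-colourings of [1, 1132].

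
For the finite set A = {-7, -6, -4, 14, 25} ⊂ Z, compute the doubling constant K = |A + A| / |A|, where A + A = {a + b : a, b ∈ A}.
K = |A + A| / |A| = 15/5 = 3

Enumerate A + A = {a + b : a, b ∈ A}. With |A| = 5, there are |A|^2 = 25 ordered sum pairs; collecting distinct values, A + A = {-14, -13, -12, -11, -10, -8, 7, 8, 10, 18, 19, 21, 28, 39, 50}, so |A + A| = 15. Thus K = 15/5 = 3. For comparison, the minimum possible |A + A| over all 5-element sets is 2·5 − 1 = 9 (so min K = 9/5), attained only by arithmetic progressions.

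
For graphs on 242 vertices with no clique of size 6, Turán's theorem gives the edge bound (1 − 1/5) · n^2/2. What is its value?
Turán density bound = (4/5) · 242^2/2 = 117128/5 ≈ 23425.6

Turán's theorem: ex(n, K_{r+1}) is achieved by the complete r-partite Turán graph T(n, r) with parts as balanced as possible, and is at most (1 − 1/r) · n^2/2. For r = 5, n = 242: the density bound is (4/5) · 58564/2 = 117128/5 ≈ 23425.6. The integer-valued extremum is e(T(242, 5)) = 23425, which is strictly less than the density bound 117128/5 since 5 ∤ 242 (the parts of T(242, 5) cannot all be equal).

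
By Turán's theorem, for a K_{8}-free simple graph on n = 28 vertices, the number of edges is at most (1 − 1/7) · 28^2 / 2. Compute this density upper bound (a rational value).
Turán density bound = (6/7) · 28^2/2 = 336

Turán's theorem: ex(n, K_{r+1}) is achieved by the complete r-partite Turán graph T(n, r) with parts as balanced as possible, and is at most (1 − 1/r) · n^2/2. For r = 7, n = 28: the density bound is (6/7) · 784/2 = 336. Since 7 ∣ 28, the Turán graph T(28, 7) has parts of equal size 4, and its edge count e(T(28, 7)) = 336 attains the density bound exactly.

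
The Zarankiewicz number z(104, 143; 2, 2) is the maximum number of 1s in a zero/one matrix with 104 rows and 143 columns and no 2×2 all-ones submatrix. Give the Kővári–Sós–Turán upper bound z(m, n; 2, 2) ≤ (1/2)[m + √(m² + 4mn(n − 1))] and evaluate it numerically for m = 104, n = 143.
z(104, 143; 2, 2) ≤ (1/2)[104 + √(104² + 4·104·143·142)] = (1/2)[104 + √8458112] = 1506.1417

Kővári–Sós–Turán: let r_1, ..., r_104 be the row sums and z = Σ r_i the total number of 1s. Each pair of columns can share at most one row with both entries 1 (else a 2×2 all-ones block appears), so Σ_i C(r_i, 2) ≤ C(143, 2) = 10153. By convexity Σ_i C(r_i, 2) ≥ 104·C(z/104, 2) = z(z − 104)/(2·104), giving z² − 104z − 104·143·142 ≤ 0 and hence z ≤ (1/2)[104 + √(10816 + 4·2111824)] = (1/2)[104 + √8458112] ≈ (1/2)(104 + 2908.2833) = 1506.1417.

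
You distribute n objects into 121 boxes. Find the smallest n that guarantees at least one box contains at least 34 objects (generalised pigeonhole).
n = (34 − 1)·121 + 1 = 3994

By the generalised pigeonhole principle, to guarantee some box contains ≥ r objects we need more than (r − 1) · k objects total. Threshold: n = (r − 1) · k + 1. With r = 34 and k = 121: n = 33 · 121 + 1 = 3993 + 1 = 3994. For n = 3993 = 33 · 121, we can put exactly 33 objects in every box, avoiding 34 in any single one — so 3994 is tight.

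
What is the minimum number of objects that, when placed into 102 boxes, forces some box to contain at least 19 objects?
n = (19 − 1)·102 + 1 = 1837

By the generalised pigeonhole principle, to guarantee some box contains ≥ r objects we need more than (r − 1) · k objects total. Threshold: n = (r − 1) · k + 1. With r = 19 and k = 102: n = 18 · 102 + 1 = 1836 + 1 = 1837. For n = 1836 = 18 · 102, we can put exactly 18 objects in every box, avoiding 19 in any single one — so 1837 is tight.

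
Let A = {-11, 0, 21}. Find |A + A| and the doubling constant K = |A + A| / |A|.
K = |A + A| / |A| = 6/3 = 2

Enumerate A + A = {a + b : a, b ∈ A}. With |A| = 3, there are |A|^2 = 9 ordered sum pairs; collecting distinct values, A + A = {-22, -11, 0, 10, 21, 42}, so |A + A| = 6. Thus K = 6/3 = 2. For comparison, the minimum possible |A + A| over all 3-element sets is 2·3 − 1 = 5 (so min K = 5/3), attained only by arithmetic progressions.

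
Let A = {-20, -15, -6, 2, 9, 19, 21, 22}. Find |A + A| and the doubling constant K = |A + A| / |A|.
K = |A + A| / |A| = 35/8

Enumerate A + A = {a + b : a, b ∈ A}. With |A| = 8, there are |A|^2 = 64 ordered sum pairs; collecting distinct values, A + A = {-40, -35, -30, -26, -21, -18, -13, -12, -11, -6, -4, -1, 1, 2, 3, 4, 6, 7, 11, 13, 15, 16, 18, 21, 23, 24, 28, 30, 31, 38, 40, 41, 42, 43, 44}, so |A + A| = 35. Thus K = 35/8. For comparison, the minimum possible |A + A| over all 8-element sets is 2·8 − 1 = 15 (so min K = 15/8), attained only by arithmetic progressions.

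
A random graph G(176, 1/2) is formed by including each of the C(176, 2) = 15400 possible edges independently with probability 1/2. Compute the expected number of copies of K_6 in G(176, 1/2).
E[# K_6] = C(176, 6) · (1/2)^C(6, 2) = 37873734360 / 2^15 = 4734216795/4096 ≈ 1155814.647217

For each 6-subset S of vertices (there are C(176, 6) = 37873734360 such S), let X_S = 1 if S induces a K_6 (all C(6, 2) = 15 edges present). Then P(X_S = 1) = (1/2)^15 = 1/32768. By linearity of expectation, E[# K_6] = C(176, 6) · (1/2)^15 = 37873734360 / 32768 = 4734216795/4096 ≈ 1155814.647217.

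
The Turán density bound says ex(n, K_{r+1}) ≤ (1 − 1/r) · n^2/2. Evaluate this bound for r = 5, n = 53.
Turán density bound = (4/5) · 53^2/2 = 5618/5 ≈ 1123.6

Turán's theorem: ex(n, K_{r+1}) is achieved by the complete r-partite Turán graph T(n, r) with parts as balanced as possible, and is at most (1 − 1/r) · n^2/2. For r = 5, n = 53: the density bound is (4/5) · 2809/2 = 5618/5 ≈ 1123.6. The integer-valued extremum is e(T(53, 5)) = 1123, which is strictly less than the density bound 5618/5 since 5 ∤ 53 (the parts of T(53, 5) cannot all be equal).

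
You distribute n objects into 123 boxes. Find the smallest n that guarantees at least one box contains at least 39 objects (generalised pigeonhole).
n = (39 − 1)·123 + 1 = 4675

By the generalised pigeonhole principle, to guarantee some box contains ≥ r objects we need more than (r − 1) · k objects total. Threshold: n = (r − 1) · k + 1. With r = 39 and k = 123: n = 38 · 123 + 1 = 4674 + 1 = 4675. For n = 4674 = 38 · 123, we can put exactly 38 objects in every box, avoiding 39 in any single one — so 4675 is tight.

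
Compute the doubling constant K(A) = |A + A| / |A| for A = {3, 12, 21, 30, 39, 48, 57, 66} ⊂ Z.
K = |A + A| / |A| = 15/8

Enumerate A + A = {a + b : a, b ∈ A}. With |A| = 8, there are |A|^2 = 64 ordered sum pairs; collecting distinct values, A + A = {6, 15, 24, 33, 42, 51, 60, 69, 78, 87, 96, 105, 114, 123, 132}, so |A + A| = 15. Thus K = 15/8. Here |A + A| = 2|A| − 1 = 15, the minimum possible — so K = 15/8 is minimal, which holds iff A is an arithmetic progression.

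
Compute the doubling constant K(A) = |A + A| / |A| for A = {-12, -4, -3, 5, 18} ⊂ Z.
K = |A + A| / |A| = 14/5

Enumerate A + A = {a + b : a, b ∈ A}. With |A| = 5, there are |A|^2 = 25 ordered sum pairs; collecting distinct values, A + A = {-24, -16, -15, -8, -7, -6, 1, 2, 6, 10, 14, 15, 23, 36}, so |A + A| = 14. Thus K = 14/5. For comparison, the minimum possible |A + A| over all 5-element sets is 2·5 − 1 = 9 (so min K = 9/5), attained only by arithmetic progressions.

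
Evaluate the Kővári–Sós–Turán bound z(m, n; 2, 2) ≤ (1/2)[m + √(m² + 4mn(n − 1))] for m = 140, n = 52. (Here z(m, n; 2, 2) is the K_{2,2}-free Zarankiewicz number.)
z(140, 52; 2, 2) ≤ (1/2)[140 + √(140² + 4·140·52·51)] = (1/2)[140 + √1504720] = 683.3351

Kővári–Sós–Turán: let r_1, ..., r_140 be the row sums and z = Σ r_i the total number of 1s. Each pair of columns can share at most one row with both entries 1 (else a 2×2 all-ones block appears), so Σ_i C(r_i, 2) ≤ C(52, 2) = 1326. By convexity Σ_i C(r_i, 2) ≥ 140·C(z/140, 2) = z(z − 140)/(2·140), giving z² − 140z − 140·52·51 ≤ 0 and hence z ≤ (1/2)[140 + √(19600 + 4·371280)] = (1/2)[140 + √1504720] ≈ (1/2)(140 + 1226.6703) = 683.3351.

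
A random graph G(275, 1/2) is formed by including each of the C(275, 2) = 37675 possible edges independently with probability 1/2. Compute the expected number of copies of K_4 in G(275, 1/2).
E[# K_4] = C(275, 4) · (1/2)^C(4, 2) = 233132900 / 2^6 = 58283225/16 = 3642701.5625

For each 4-subset S of vertices (there are C(275, 4) = 233132900 such S), let X_S = 1 if S induces a K_4 (all C(4, 2) = 6 edges present). Then P(X_S = 1) = (1/2)^6 = 1/64. By linearity of expectation, E[# K_4] = C(275, 4) · (1/2)^6 = 233132900 / 64 = 58283225/16 = 3642701.5625.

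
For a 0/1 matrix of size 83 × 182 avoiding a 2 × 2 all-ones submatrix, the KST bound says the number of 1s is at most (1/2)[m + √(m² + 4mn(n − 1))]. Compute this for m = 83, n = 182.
z(83, 182; 2, 2) ≤ (1/2)[83 + √(83² + 4·83·182·181)] = (1/2)[83 + √10943633] = 1695.5581

Kővári–Sós–Turán: let r_1, ..., r_83 be the row sums and z = Σ r_i the total number of 1s. Each pair of columns can share at most one row with both entries 1 (else a 2×2 all-ones block appears), so Σ_i C(r_i, 2) ≤ C(182, 2) = 16471. By convexity Σ_i C(r_i, 2) ≥ 83·C(z/83, 2) = z(z − 83)/(2·83), giving z² − 83z − 83·182·181 ≤ 0 and hence z ≤ (1/2)[83 + √(6889 + 4·2734186)] = (1/2)[83 + √10943633] ≈ (1/2)(83 + 3308.1162) = 1695.5581.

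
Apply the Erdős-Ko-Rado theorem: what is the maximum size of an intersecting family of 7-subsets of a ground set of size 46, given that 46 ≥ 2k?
max |F| = C(45, 6) = 8145060

The Erdős-Ko-Rado theorem states: for n ≥ 2k, an intersecting family of k-subsets of an n-element set has size at most C(n − 1, k − 1), with equality for 'star' families {A ⊆ [n] : |A| = k, i ∈ A} (fix an element i). For n = 46, k = 7: C(45, 6) = 8145060.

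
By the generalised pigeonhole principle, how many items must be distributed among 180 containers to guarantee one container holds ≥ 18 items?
n = (18 − 1)·180 + 1 = 3061

By the generalised pigeonhole principle, to guarantee some box contains ≥ r objects we need more than (r − 1) · k objects total. Threshold: n = (r − 1) · k + 1. With r = 18 and k = 180: n = 17 · 180 + 1 = 3060 + 1 = 3061. For n = 3060 = 17 · 180, we can put exactly 17 objects in every box, avoiding 18 in any single one — so 3061 is tight.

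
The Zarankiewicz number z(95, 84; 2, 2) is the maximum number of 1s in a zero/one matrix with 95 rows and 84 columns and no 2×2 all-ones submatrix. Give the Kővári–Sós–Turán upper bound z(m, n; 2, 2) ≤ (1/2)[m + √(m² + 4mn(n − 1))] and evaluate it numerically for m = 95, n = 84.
z(95, 84; 2, 2) ≤ (1/2)[95 + √(95² + 4·95·84·83)] = (1/2)[95 + √2658385] = 862.7277

Kővári–Sós–Turán: let r_1, ..., r_95 be the row sums and z = Σ r_i the total number of 1s. Each pair of columns can share at most one row with both entries 1 (else a 2×2 all-ones block appears), so Σ_i C(r_i, 2) ≤ C(84, 2) = 3486. By convexity Σ_i C(r_i, 2) ≥ 95·C(z/95, 2) = z(z − 95)/(2·95), giving z² − 95z − 95·84·83 ≤ 0 and hence z ≤ (1/2)[95 + √(9025 + 4·662340)] = (1/2)[95 + √2658385] ≈ (1/2)(95 + 1630.4555) = 862.7277.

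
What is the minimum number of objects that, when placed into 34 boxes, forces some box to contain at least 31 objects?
n = (31 − 1)·34 + 1 = 1021

By the generalised pigeonhole principle, to guarantee some box contains ≥ r objects we need more than (r − 1) · k objects total. Threshold: n = (r − 1) · k + 1. With r = 31 and k = 34: n = 30 · 34 + 1 = 1020 + 1 = 1021. For n = 1020 = 30 · 34, we can put exactly 30 objects in every box, avoiding 31 in any single one — so 1021 is tight.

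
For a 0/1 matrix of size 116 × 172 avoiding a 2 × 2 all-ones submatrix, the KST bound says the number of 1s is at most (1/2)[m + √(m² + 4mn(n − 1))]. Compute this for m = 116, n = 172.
z(116, 172; 2, 2) ≤ (1/2)[116 + √(116² + 4·116·172·171)] = (1/2)[116 + √13660624] = 1906.0141

Kővári–Sós–Turán: let r_1, ..., r_116 be the row sums and z = Σ r_i the total number of 1s. Each pair of columns can share at most one row with both entries 1 (else a 2×2 all-ones block appears), so Σ_i C(r_i, 2) ≤ C(172, 2) = 14706. By convexity Σ_i C(r_i, 2) ≥ 116·C(z/116, 2) = z(z − 116)/(2·116), giving z² − 116z − 116·172·171 ≤ 0 and hence z ≤ (1/2)[116 + √(13456 + 4·3411792)] = (1/2)[116 + √13660624] ≈ (1/2)(116 + 3696.0281) = 1906.0141.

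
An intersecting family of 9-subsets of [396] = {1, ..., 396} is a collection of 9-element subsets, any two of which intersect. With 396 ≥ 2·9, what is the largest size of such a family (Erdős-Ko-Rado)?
max |F| = C(395, 8) = 13685923331561845

Erdős-Ko-Rado (1961): when n ≥ 2k, max |F| = C(n−1, k−1). The bound is attained by the star {A : i ∈ A} for any fixed i ∈ [n]. Here C(396−1, 9−1) = C(395, 8) = 13685923331561845.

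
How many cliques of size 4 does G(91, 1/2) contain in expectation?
E[# K_4] = C(91, 4) · (1/2)^C(4, 2) = 2672670 / 2^6 = 1336335/32 = 41760.46875

For each 4-subset S of vertices (there are C(91, 4) = 2672670 such S), let X_S = 1 if S induces a K_4 (all C(4, 2) = 6 edges present). Then P(X_S = 1) = (1/2)^6 = 1/64. By linearity of expectation, E[# K_4] = C(91, 4) · (1/2)^6 = 2672670 / 64 = 1336335/32 = 41760.46875.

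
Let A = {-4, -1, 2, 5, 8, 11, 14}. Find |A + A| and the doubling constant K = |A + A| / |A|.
K = |A + A| / |A| = 13/7

Enumerate A + A = {a + b : a, b ∈ A}. With |A| = 7, there are |A|^2 = 49 ordered sum pairs; collecting distinct values, A + A = {-8, -5, -2, 1, 4, 7, 10, 13, 16, 19, 22, 25, 28}, so |A + A| = 13. Thus K = 13/7. Here |A + A| = 2|A| − 1 = 13, the minimum possible — so K = 13/7 is minimal, which holds iff A is an arithmetic progression.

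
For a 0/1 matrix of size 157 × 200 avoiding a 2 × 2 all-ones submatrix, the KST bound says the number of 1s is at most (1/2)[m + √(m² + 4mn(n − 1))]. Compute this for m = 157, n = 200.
z(157, 200; 2, 2) ≤ (1/2)[157 + √(157² + 4·157·200·199)] = (1/2)[157 + √25019049] = 2579.4523

Kővári–Sós–Turán: let r_1, ..., r_157 be the row sums and z = Σ r_i the total number of 1s. Each pair of columns can share at most one row with both entries 1 (else a 2×2 all-ones block appears), so Σ_i C(r_i, 2) ≤ C(200, 2) = 19900. By convexity Σ_i C(r_i, 2) ≥ 157·C(z/157, 2) = z(z − 157)/(2·157), giving z² − 157z − 157·200·199 ≤ 0 and hence z ≤ (1/2)[157 + √(24649 + 4·6248600)] = (1/2)[157 + √25019049] ≈ (1/2)(157 + 5001.9045) = 2579.4523.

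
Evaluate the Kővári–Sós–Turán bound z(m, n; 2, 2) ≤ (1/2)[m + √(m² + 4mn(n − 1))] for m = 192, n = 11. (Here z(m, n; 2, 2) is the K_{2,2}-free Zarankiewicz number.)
z(192, 11; 2, 2) ≤ (1/2)[192 + √(192² + 4·192·11·10)] = (1/2)[192 + √121344] = 270.1723

Kővári–Sós–Turán: let r_1, ..., r_192 be the row sums and z = Σ r_i the total number of 1s. Each pair of columns can share at most one row with both entries 1 (else a 2×2 all-ones block appears), so Σ_i C(r_i, 2) ≤ C(11, 2) = 55. By convexity Σ_i C(r_i, 2) ≥ 192·C(z/192, 2) = z(z − 192)/(2·192), giving z² − 192z − 192·11·10 ≤ 0 and hence z ≤ (1/2)[192 + √(36864 + 4·21120)] = (1/2)[192 + √121344] ≈ (1/2)(192 + 348.3447) = 270.1723.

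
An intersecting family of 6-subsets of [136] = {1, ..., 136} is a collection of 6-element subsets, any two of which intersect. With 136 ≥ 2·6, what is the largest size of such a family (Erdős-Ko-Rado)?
max |F| = C(135, 5) = 346700277

Erdős-Ko-Rado (1961): when n ≥ 2k, max |F| = C(n−1, k−1). The bound is attained by the star {A : i ∈ A} for any fixed i ∈ [n]. Here C(136−1, 6−1) = C(135, 5) = 346700277.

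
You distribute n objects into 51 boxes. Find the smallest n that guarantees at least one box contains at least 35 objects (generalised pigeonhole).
n = (35 − 1)·51 + 1 = 1735

By the generalised pigeonhole principle, to guarantee some box contains ≥ r objects we need more than (r − 1) · k objects total. Threshold: n = (r − 1) · k + 1. With r = 35 and k = 51: n = 34 · 51 + 1 = 1734 + 1 = 1735. For n = 1734 = 34 · 51, we can put exactly 34 objects in every box, avoiding 35 in any single one — so 1735 is tight.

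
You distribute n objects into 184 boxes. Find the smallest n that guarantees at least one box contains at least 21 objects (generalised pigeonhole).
n = (21 − 1)·184 + 1 = 3681

By the generalised pigeonhole principle, to guarantee some box contains ≥ r objects we need more than (r − 1) · k objects total. Threshold: n = (r − 1) · k + 1. With r = 21 and k = 184: n = 20 · 184 + 1 = 3680 + 1 = 3681. For n = 3680 = 20 · 184, we can put exactly 20 objects in every box, avoiding 21 in any single one — so 3681 is tight.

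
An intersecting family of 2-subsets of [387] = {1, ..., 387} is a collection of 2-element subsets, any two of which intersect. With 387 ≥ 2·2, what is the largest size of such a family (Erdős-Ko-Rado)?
max |F| = C(386, 1) = 386

The Erdős-Ko-Rado theorem states: for n ≥ 2k, an intersecting family of k-subsets of an n-element set has size at most C(n − 1, k − 1), with equality for 'star' families {A ⊆ [n] : |A| = k, i ∈ A} (fix an element i). For n = 387, k = 2: C(386, 1) = 386.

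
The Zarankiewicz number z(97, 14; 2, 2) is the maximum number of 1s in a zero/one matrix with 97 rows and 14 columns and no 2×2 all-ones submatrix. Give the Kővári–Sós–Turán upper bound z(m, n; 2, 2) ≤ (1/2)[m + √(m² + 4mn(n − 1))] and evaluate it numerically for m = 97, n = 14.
z(97, 14; 2, 2) ≤ (1/2)[97 + √(97² + 4·97·14·13)] = (1/2)[97 + √80025] = 189.9435

Kővári–Sós–Turán: let r_1, ..., r_97 be the row sums and z = Σ r_i the total number of 1s. Each pair of columns can share at most one row with both entries 1 (else a 2×2 all-ones block appears), so Σ_i C(r_i, 2) ≤ C(14, 2) = 91. By convexity Σ_i C(r_i, 2) ≥ 97·C(z/97, 2) = z(z − 97)/(2·97), giving z² − 97z − 97·14·13 ≤ 0 and hence z ≤ (1/2)[97 + √(9409 + 4·17654)] = (1/2)[97 + √80025] ≈ (1/2)(97 + 282.8869) = 189.9435.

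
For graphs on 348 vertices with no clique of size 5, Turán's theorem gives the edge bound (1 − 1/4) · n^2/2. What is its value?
Turán density bound = (3/4) · 348^2/2 = 45414

Turán's theorem: ex(n, K_{r+1}) is achieved by the complete r-partite Turán graph T(n, r) with parts as balanced as possible, and is at most (1 − 1/r) · n^2/2. For r = 4, n = 348: the density bound is (3/4) · 121104/2 = 45414. Since 4 ∣ 348, the Turán graph T(348, 4) has parts of equal size 87, and its edge count e(T(348, 4)) = 45414 attains the density bound exactly.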